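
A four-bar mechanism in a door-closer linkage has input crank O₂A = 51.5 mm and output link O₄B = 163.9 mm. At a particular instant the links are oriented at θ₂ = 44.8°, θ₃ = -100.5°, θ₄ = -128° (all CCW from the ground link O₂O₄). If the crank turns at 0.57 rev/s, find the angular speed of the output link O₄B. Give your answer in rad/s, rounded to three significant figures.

1.39

ω₂ = 3.581 rad/s (from 0.57 rev/s).
Differentiating the loop-closure r₂e^{iθ₂}+r₃e^{iθ₃}=r₁+r₄e^{iθ₄} gives r₂ω₂e^{iθ₂}+r₃ω₃e^{iθ₃}=r₄ω₄e^{iθ₄}.
Eliminating the other unknown: ω₄ = r₂ω₂ sin(θ₂−θ₃) / [r₄ sin(θ₄−θ₃)].
Numerator sine = +0.56928; denominator sine = -0.46175.
Result = 0.0515·3.581·(+0.56928) / (0.1639·(-0.46175)) = -1.3874 rad/s; magnitude 1.3874 rad/s.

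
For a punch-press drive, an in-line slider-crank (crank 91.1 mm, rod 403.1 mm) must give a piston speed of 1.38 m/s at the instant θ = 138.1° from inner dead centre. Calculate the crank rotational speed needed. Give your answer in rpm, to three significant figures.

For an in-line slider-crank, |v_piston| = rω|sinθ|·[1 + r cosθ/√(L² − r² sin²θ)].
With r = 0.0911 m, L = 0.4031 m, θ = 138.1°: the bracketed kinematic factor |dx/dθ| = 0.050487 m.
ω = v/|dx/dθ| = 1.38/0.050487 = 27.334 rad/s.
N = 60ω/(2π) = 261.02 rpm.

261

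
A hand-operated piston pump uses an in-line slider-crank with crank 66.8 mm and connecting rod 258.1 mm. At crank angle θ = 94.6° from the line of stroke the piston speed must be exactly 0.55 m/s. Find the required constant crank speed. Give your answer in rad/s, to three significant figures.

8.44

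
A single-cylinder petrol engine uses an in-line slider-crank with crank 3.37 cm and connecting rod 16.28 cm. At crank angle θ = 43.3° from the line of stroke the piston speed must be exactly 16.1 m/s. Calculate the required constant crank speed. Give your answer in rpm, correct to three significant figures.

For an in-line slider-crank, |v_piston| = rω|sinθ|·[1 + r cosθ/√(L² − r² sin²θ)].
With r = 0.0337 m, L = 0.1628 m, θ = 43.3°: the bracketed kinematic factor |dx/dθ| = 0.02663 m.
ω = v/|dx/dθ| = 16.1/0.02663 = 604.59 rad/s.
N = 60ω/(2π) = 5773.4 rpm.

5770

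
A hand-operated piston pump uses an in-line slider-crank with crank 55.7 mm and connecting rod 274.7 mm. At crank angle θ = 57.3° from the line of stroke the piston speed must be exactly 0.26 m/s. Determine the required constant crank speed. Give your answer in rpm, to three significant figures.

For an in-line slider-crank, |v_piston| = rω|sinθ|·[1 + r cosθ/√(L² − r² sin²θ)].
With r = 0.0557 m, L = 0.2747 m, θ = 57.3°: the bracketed kinematic factor |dx/dθ| = 0.052083 m.
ω = v/|dx/dθ| = 0.26/0.052083 = 4.992 rad/s.
N = 60ω/(2π) = 47.67 rpm.

47.7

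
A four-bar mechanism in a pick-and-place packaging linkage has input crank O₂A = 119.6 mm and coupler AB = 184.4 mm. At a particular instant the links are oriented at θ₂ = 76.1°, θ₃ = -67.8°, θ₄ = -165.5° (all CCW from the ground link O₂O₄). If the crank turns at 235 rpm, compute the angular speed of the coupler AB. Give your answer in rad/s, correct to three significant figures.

14.2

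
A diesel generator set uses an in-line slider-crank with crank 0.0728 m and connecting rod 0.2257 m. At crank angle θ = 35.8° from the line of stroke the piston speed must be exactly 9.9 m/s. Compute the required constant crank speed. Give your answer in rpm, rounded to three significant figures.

1750

For an in-line slider-crank, |v_piston| = rω|sinθ|·[1 + r cosθ/√(L² − r² sin²θ)].
With r = 0.0728 m, L = 0.2257 m, θ = 35.8°: the bracketed kinematic factor |dx/dθ| = 0.053929 m.
ω = v/|dx/dθ| = 9.9/0.053929 = 183.57 rad/s.
N = 60ω/(2π) = 1753 rpm.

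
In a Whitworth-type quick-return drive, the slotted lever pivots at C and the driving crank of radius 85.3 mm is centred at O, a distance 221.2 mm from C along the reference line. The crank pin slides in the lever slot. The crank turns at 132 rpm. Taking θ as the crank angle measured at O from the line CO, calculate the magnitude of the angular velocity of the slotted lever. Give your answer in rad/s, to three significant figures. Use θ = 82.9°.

ω = 13.82 rad/s (from 132 rpm).
Crank pin A relative to C: A = (d + r cosθ, r sinθ); lever angle φ = atan2(r sinθ, d + r cosθ).
Differentiating tanφ: φ̇ = rω(d cosθ + r)/(d² + r² + 2dr cosθ).
d² + r² + 2dr cosθ = |CA|² = 0.0608698 m²;  d cosθ + r = +0.11264 m.
|ω_lever| = |0.0853·13.82·+0.11264| / 0.0608698 = 2.1819 rad/s.

2.18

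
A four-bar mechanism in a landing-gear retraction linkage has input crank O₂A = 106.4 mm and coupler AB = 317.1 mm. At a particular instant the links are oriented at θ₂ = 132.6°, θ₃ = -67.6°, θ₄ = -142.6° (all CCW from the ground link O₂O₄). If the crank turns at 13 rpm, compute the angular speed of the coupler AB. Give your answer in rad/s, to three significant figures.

0.471

ω₂ = 1.361 rad/s (from 13 rpm).
Differentiating the loop-closure r₂e^{iθ₂}+r₃e^{iθ₃}=r₁+r₄e^{iθ₄} gives r₂ω₂e^{iθ₂}+r₃ω₃e^{iθ₃}=r₄ω₄e^{iθ₄}.
Eliminating the other unknown: ω₃ = r₂ω₂ sin(θ₄−θ₂) / [r₃ sin(θ₃−θ₄)].
Numerator sine = +0.99588; denominator sine = +0.96593.
Result = 0.1064·1.361·(+0.99588) / (0.3171·(+0.96593)) = +0.47096 rad/s; magnitude 0.47096 rad/s.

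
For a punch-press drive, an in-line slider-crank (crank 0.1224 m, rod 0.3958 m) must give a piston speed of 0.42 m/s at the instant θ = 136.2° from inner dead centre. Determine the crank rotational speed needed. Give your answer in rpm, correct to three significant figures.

61.4

For an in-line slider-crank, |v_piston| = rω|sinθ|·[1 + r cosθ/√(L² − r² sin²θ)].
With r = 0.1224 m, L = 0.3958 m, θ = 136.2°: the bracketed kinematic factor |dx/dθ| = 0.06536 m.
ω = v/|dx/dθ| = 0.42/0.06536 = 6.4259 rad/s.
N = 60ω/(2π) = 61.363 rpm.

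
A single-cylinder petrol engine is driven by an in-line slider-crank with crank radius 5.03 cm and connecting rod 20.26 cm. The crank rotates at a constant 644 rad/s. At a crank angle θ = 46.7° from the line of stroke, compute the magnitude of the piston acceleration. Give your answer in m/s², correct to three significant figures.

14100

ω = 644 rad/s
x(θ) = r cosθ + √(L² − r² sin²θ); with ω constant, a = ω²·d²x/dθ².
d²x/dθ² = −r cosθ − r²(cos2θ)/√u − r⁴ sin²2θ/(4u^{3/2}),  u = L² − r² sin²θ = 0.0397067 m².
Substituting r = 0.0503 m, L = 0.2026 m, θ = 46.7°: d²x/dθ² = -0.033945 m.
a = ω²·d²x/dθ² = (644)²·(-0.033945) = -14078 m/s²;  |a| = 14078 m/s².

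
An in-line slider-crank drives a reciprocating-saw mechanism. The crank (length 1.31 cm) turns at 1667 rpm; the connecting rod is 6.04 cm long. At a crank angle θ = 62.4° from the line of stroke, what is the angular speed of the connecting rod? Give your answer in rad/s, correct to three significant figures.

17.9

ω = 174.6 rad/s (converted from 1667 rpm).
The rod makes angle φ with the slider axis where L sinφ = r sinθ; differentiating, L cosφ·φ̇ = r ω cosθ.
L cosφ = √(L² − r² sin²θ) = 0.059274 m.
|ω_rod| = r ω |cosθ| / √(L² − r² sin²θ) = 0.0131·174.6·0.46330/0.059274 = 17.874 rad/s.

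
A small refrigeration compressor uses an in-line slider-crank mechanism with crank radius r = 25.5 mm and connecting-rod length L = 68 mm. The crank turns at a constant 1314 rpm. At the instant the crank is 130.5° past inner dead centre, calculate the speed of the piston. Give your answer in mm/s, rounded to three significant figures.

1990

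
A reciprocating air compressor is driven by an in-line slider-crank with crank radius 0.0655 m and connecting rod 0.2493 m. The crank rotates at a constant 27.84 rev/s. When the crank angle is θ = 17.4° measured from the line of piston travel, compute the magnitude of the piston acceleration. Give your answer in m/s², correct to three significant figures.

2350

ω = 2π·27.8 = 174.9 rad/s
x(θ) = r cosθ + √(L² − r² sin²θ); with ω constant, a = ω²·d²x/dθ².
d²x/dθ² = −r cosθ − r²(cos2θ)/√u − r⁴ sin²2θ/(4u^{3/2}),  u = L² − r² sin²θ = 0.0617668 m².
Substituting r = 0.0655 m, L = 0.2493 m, θ = 17.4°: d²x/dθ² = -0.076776 m.
a = ω²·d²x/dθ² = (174.9)²·(-0.076776) = -2349.2 m/s²;  |a| = 2349.2 m/s².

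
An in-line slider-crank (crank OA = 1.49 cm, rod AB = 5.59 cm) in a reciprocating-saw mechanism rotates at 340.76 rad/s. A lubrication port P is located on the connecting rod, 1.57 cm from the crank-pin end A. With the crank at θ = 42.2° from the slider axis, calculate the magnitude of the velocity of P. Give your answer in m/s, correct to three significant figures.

4.51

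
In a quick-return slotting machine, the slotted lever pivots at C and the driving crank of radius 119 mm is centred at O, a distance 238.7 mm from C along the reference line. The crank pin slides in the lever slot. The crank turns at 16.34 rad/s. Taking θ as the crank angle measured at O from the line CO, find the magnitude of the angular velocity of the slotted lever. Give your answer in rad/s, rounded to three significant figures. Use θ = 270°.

ω = 16.34 rad/s
Crank pin A relative to C: A = (d + r cosθ, r sinθ); lever angle φ = atan2(r sinθ, d + r cosθ).
Differentiating tanφ: φ̇ = rω(d cosθ + r)/(d² + r² + 2dr cosθ).
d² + r² + 2dr cosθ = |CA|² = 0.0711387 m²;  d cosθ + r = +0.119 m.
|ω_lever| = |0.119·16.34·+0.119| / 0.0711387 = 3.2527 rad/s.

3.25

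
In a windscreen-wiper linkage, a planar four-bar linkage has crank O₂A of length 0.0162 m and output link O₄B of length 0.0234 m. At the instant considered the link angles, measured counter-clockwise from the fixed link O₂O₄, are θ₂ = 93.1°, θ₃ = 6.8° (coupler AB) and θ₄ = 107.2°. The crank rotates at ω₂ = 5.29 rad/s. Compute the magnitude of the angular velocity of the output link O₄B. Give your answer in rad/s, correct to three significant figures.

3.72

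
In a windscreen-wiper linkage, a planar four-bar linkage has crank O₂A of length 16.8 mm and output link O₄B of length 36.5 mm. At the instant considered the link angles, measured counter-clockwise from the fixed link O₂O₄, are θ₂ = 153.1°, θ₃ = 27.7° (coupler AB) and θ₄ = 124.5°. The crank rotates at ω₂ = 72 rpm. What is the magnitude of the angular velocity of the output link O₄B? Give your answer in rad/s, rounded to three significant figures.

ω₂ = 7.54 rad/s (from 72 rpm).
Differentiating the loop-closure r₂e^{iθ₂}+r₃e^{iθ₃}=r₁+r₄e^{iθ₄} gives r₂ω₂e^{iθ₂}+r₃ω₃e^{iθ₃}=r₄ω₄e^{iθ₄}.
Eliminating the other unknown: ω₄ = r₂ω₂ sin(θ₂−θ₃) / [r₄ sin(θ₄−θ₃)].
Numerator sine = +0.81513; denominator sine = +0.99297.
Result = 0.0168·7.54·(+0.81513) / (0.0365·(+0.99297)) = +2.8488 rad/s; magnitude 2.8488 rad/s.

2.85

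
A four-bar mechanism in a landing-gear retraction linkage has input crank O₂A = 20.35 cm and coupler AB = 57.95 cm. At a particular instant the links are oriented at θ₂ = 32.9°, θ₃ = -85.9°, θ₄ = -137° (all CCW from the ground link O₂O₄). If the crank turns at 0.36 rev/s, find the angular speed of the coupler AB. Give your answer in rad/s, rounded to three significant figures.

ω₂ = 2.262 rad/s (from 0.36 rev/s).
Differentiating the loop-closure r₂e^{iθ₂}+r₃e^{iθ₃}=r₁+r₄e^{iθ₄} gives r₂ω₂e^{iθ₂}+r₃ω₃e^{iθ₃}=r₄ω₄e^{iθ₄}.
Eliminating the other unknown: ω₃ = r₂ω₂ sin(θ₄−θ₂) / [r₃ sin(θ₃−θ₄)].
Numerator sine = -0.17537; denominator sine = +0.77824.
Result = 0.2035·2.262·(-0.17537) / (0.5795·(+0.77824)) = -0.17899 rad/s; magnitude 0.17899 rad/s.

0.179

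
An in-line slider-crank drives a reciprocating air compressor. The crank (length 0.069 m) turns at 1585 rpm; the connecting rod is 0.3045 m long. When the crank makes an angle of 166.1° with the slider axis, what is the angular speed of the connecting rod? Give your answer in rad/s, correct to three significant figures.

ω = 166 rad/s (converted from 1585 rpm).
The rod makes angle φ with the slider axis where L sinφ = r sinθ; differentiating, L cosφ·φ̇ = r ω cosθ.
L cosφ = √(L² − r² sin²θ) = 0.30405 m.
|ω_rod| = r ω |cosθ| / √(L² − r² sin²θ) = 0.069·166·0.97072/0.30405 = 36.564 rad/s.

36.6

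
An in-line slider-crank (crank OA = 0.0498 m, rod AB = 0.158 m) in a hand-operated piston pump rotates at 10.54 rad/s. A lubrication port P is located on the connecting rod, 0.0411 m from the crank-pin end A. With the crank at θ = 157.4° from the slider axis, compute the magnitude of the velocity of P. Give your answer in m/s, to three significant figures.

0.404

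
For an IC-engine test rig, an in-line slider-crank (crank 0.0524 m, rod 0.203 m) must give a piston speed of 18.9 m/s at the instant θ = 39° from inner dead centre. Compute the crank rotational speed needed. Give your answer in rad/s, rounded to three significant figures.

476

For an in-line slider-crank, |v_piston| = rω|sinθ|·[1 + r cosθ/√(L² − r² sin²θ)].
With r = 0.0524 m, L = 0.203 m, θ = 39°: the bracketed kinematic factor |dx/dθ| = 0.039681 m.
ω = v/|dx/dθ| = 18.9/0.039681 = 476.3 rad/s.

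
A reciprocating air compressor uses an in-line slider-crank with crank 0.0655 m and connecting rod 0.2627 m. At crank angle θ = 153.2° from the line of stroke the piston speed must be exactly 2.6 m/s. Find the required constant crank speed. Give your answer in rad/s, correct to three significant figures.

113

For an in-line slider-crank, |v_piston| = rω|sinθ|·[1 + r cosθ/√(L² − r² sin²θ)].
With r = 0.0655 m, L = 0.2627 m, θ = 153.2°: the bracketed kinematic factor |dx/dθ| = 0.022918 m.
ω = v/|dx/dθ| = 2.6/0.022918 = 113.45 rad/s.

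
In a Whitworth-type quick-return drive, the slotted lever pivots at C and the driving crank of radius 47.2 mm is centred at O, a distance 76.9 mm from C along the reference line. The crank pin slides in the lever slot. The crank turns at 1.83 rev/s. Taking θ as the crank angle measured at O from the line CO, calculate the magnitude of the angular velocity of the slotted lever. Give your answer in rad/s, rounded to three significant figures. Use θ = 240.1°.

ω = 11.5 rad/s (from 1.83 rev/s).
Crank pin A relative to C: A = (d + r cosθ, r sinθ); lever angle φ = atan2(r sinθ, d + r cosθ).
Differentiating tanφ: φ̇ = rω(d cosθ + r)/(d² + r² + 2dr cosθ).
d² + r² + 2dr cosθ = |CA|² = 0.00452275 m²;  d cosθ + r = +0.0088663 m.
|ω_lever| = |0.0472·11.5·+0.0088663| / 0.00452275 = 1.0639 rad/s.

1.06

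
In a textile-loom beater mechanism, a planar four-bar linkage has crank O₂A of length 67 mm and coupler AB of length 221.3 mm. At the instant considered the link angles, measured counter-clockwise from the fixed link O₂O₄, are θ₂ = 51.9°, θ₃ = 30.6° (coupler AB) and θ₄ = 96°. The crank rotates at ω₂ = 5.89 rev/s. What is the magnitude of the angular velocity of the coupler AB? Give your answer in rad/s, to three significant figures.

8.58

ω₂ = 37.01 rad/s (from 5.89 rev/s).
Differentiating the loop-closure r₂e^{iθ₂}+r₃e^{iθ₃}=r₁+r₄e^{iθ₄} gives r₂ω₂e^{iθ₂}+r₃ω₃e^{iθ₃}=r₄ω₄e^{iθ₄}.
Eliminating the other unknown: ω₃ = r₂ω₂ sin(θ₄−θ₂) / [r₃ sin(θ₃−θ₄)].
Numerator sine = +0.69591; denominator sine = -0.90924.
Result = 0.067·37.01·(+0.69591) / (0.2213·(-0.90924)) = -8.5756 rad/s; magnitude 8.5756 rad/s.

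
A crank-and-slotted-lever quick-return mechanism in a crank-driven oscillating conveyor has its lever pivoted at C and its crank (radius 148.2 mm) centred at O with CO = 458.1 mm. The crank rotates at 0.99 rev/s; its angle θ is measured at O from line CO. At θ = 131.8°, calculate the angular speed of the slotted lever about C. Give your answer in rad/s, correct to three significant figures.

1.03

ω = 6.22 rad/s (from 0.99 rev/s).
Crank pin A relative to C: A = (d + r cosθ, r sinθ); lever angle φ = atan2(r sinθ, d + r cosθ).
Differentiating tanφ: φ̇ = rω(d cosθ + r)/(d² + r² + 2dr cosθ).
d² + r² + 2dr cosθ = |CA|² = 0.141317 m²;  d cosθ + r = -0.15714 m.
|ω_lever| = |0.1482·6.22·-0.15714| / 0.141317 = 1.0251 rad/s.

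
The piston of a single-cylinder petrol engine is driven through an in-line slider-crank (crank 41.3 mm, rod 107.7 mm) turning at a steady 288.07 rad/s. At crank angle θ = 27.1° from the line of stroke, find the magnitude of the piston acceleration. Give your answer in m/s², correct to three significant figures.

3870

ω = 288.1 rad/s
x(θ) = r cosθ + √(L² − r² sin²θ); with ω constant, a = ω²·d²x/dθ².
d²x/dθ² = −r cosθ − r²(cos2θ)/√u − r⁴ sin²2θ/(4u^{3/2}),  u = L² − r² sin²θ = 0.0112453 m².
Substituting r = 0.0413 m, L = 0.1077 m, θ = 27.1°: d²x/dθ² = -0.046576 m.
a = ω²·d²x/dθ² = (288.1)²·(-0.046576) = -3865.1 m/s²;  |a| = 3865.1 m/s².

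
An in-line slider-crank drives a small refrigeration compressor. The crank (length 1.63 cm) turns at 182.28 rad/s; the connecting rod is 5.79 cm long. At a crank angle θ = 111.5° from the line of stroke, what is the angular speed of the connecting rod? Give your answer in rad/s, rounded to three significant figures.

19.5

ω = 182.3 rad/s
The rod makes angle φ with the slider axis where L sinφ = r sinθ; differentiating, L cosφ·φ̇ = r ω cosθ.
L cosφ = √(L² − r² sin²θ) = 0.055879 m.
|ω_rod| = r ω |cosθ| / √(L² − r² sin²θ) = 0.0163·182.3·0.36650/0.055879 = 19.488 rad/s.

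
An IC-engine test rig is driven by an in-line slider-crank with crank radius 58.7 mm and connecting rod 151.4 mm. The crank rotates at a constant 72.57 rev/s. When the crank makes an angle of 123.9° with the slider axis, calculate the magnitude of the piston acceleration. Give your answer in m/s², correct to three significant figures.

8520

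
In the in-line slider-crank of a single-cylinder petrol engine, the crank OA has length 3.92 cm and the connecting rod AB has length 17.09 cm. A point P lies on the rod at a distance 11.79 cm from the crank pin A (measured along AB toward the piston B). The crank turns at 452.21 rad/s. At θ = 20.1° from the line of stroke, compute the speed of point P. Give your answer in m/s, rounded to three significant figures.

ω = 452.2 rad/s.  Crank-pin speed |V_A| = rω = 17.727 m/s, perpendicular to OA.
Rod angle: sinφ = −(r/L) sinθ ⇒ φ = -4.521°; ω_rod = −rω cosθ/√(L²−r²sin²θ) = -97.712 rad/s.
V_P = V_A + ω_rod × AP, with AP = 0.1179 m along the rod.
Components: V_Px = −rω sinθ − a·ω_rod·sinφ = -7 m/s;  V_Py = rω cosθ + a·ω_rod·cosφ = +5.1626 m/s.
|V_P| = √(V_Px² + V_Py²) = 8.6979 m/s.

8.70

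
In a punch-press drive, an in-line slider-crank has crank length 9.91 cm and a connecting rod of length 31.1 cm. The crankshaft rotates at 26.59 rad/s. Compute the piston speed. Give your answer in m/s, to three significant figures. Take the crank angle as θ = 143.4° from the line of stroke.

ω = 26.59 rad/s
For an in-line slider-crank, x = r cosθ + √(L² − r² sin²θ), so v = −rω sinθ·[1 + r cosθ/√(L² − r² sin²θ)].
With r = 0.0991 m, L = 0.311 m, θ = 143.4°: √(L² − r² sin²θ) = 0.30534 m.
v = −0.0991·26.59·0.59622·[1 + 0.0991·-0.80282/0.30534] = -1.1617 m/s.
|v| = 1.1617 m/s.

1.16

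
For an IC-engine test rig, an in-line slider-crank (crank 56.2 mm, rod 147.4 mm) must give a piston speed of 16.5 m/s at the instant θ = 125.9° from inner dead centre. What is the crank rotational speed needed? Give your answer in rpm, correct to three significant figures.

For an in-line slider-crank, |v_piston| = rω|sinθ|·[1 + r cosθ/√(L² − r² sin²θ)].
With r = 0.0562 m, L = 0.1474 m, θ = 125.9°: the bracketed kinematic factor |dx/dθ| = 0.034823 m.
ω = v/|dx/dθ| = 16.5/0.034823 = 473.82 rad/s.
N = 60ω/(2π) = 4524.7 rpm.

4520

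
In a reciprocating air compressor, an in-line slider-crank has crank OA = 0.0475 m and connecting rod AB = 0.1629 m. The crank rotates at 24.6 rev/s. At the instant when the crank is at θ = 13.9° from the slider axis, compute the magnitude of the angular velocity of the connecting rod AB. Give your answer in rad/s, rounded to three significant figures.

43.9

ω = 154.6 rad/s (converted from 24.6 rev/s).
The rod makes angle φ with the slider axis where L sinφ = r sinθ; differentiating, L cosφ·φ̇ = r ω cosθ.
L cosφ = √(L² − r² sin²θ) = 0.1625 m.
|ω_rod| = r ω |cosθ| / √(L² − r² sin²θ) = 0.0475·154.6·0.97072/0.1625 = 43.858 rad/s.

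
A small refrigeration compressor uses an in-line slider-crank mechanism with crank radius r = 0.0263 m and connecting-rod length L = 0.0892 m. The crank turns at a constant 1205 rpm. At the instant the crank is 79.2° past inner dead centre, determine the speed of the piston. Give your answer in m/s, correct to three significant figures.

3.45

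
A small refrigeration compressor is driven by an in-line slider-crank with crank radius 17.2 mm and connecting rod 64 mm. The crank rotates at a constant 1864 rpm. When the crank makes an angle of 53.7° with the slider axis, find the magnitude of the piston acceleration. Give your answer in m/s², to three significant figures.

337

ω = 2π·1864/60 = 195.2 rad/s
x(θ) = r cosθ + √(L² − r² sin²θ); with ω constant, a = ω²·d²x/dθ².
d²x/dθ² = −r cosθ − r²(cos2θ)/√u − r⁴ sin²2θ/(4u^{3/2}),  u = L² − r² sin²θ = 0.00390385 m².
Substituting r = 0.0172 m, L = 0.064 m, θ = 53.7°: d²x/dθ² = -0.0088484 m.
a = ω²·d²x/dθ² = (195.2)²·(-0.0088484) = -337.14 m/s²;  |a| = 337.14 m/s².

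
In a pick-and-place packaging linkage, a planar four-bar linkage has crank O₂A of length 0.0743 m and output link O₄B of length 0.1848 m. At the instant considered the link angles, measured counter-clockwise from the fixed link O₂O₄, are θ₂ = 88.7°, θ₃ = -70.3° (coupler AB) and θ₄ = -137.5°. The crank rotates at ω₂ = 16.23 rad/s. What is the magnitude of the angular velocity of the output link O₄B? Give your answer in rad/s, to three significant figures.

ω₂ = 16.23 rad/s
Differentiating the loop-closure r₂e^{iθ₂}+r₃e^{iθ₃}=r₁+r₄e^{iθ₄} gives r₂ω₂e^{iθ₂}+r₃ω₃e^{iθ₃}=r₄ω₄e^{iθ₄}.
Eliminating the other unknown: ω₄ = r₂ω₂ sin(θ₂−θ₃) / [r₄ sin(θ₄−θ₃)].
Numerator sine = +0.35837; denominator sine = -0.92186.
Result = 0.0743·16.23·(+0.35837) / (0.1848·(-0.92186)) = -2.5367 rad/s; magnitude 2.5367 rad/s.

2.54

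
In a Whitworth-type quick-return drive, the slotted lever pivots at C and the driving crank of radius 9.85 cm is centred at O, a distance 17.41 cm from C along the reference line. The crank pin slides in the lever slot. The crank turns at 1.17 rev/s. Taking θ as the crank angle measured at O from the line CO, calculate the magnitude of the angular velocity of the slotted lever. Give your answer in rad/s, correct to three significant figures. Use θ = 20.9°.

2.62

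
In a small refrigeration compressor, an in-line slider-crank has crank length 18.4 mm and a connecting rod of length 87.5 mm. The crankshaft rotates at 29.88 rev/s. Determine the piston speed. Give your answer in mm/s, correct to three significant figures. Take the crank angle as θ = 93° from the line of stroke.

3410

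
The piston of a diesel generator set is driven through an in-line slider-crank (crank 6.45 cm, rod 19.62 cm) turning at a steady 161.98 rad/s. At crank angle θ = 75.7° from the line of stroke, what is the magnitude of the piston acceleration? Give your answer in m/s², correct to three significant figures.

ω = 162 rad/s
x(θ) = r cosθ + √(L² − r² sin²θ); with ω constant, a = ω²·d²x/dθ².
d²x/dθ² = −r cosθ − r²(cos2θ)/√u − r⁴ sin²2θ/(4u^{3/2}),  u = L² − r² sin²θ = 0.034588 m².
Substituting r = 0.0645 m, L = 0.1962 m, θ = 75.7°: d²x/dθ² = +0.0035545 m.
a = ω²·d²x/dθ² = (162)²·(+0.0035545) = +93.261 m/s²;  |a| = 93.261 m/s².

93.3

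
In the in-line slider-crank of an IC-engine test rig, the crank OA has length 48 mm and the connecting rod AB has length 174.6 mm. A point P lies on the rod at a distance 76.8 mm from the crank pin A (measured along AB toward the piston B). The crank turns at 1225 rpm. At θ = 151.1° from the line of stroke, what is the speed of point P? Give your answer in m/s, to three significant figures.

ω = 128.3 rad/s.  Crank-pin speed |V_A| = rω = 6.1575 m/s, perpendicular to OA.
Rod angle: sinφ = −(r/L) sinθ ⇒ φ = -7.635°; ω_rod = −rω cosθ/√(L²−r²sin²θ) = +31.151 rad/s.
V_P = V_A + ω_rod × AP, with AP = 0.0768 m along the rod.
Components: V_Px = −rω sinθ − a·ω_rod·sinφ = -2.658 m/s;  V_Py = rω cosθ + a·ω_rod·cosφ = -3.0195 m/s.
|V_P| = √(V_Px² + V_Py²) = 4.0227 m/s.

4.02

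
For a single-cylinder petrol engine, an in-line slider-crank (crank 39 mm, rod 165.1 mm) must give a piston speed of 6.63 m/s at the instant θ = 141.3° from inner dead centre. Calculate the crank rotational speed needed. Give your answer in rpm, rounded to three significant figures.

For an in-line slider-crank, |v_piston| = rω|sinθ|·[1 + r cosθ/√(L² − r² sin²θ)].
With r = 0.039 m, L = 0.1651 m, θ = 141.3°: the bracketed kinematic factor |dx/dθ| = 0.019839 m.
ω = v/|dx/dθ| = 6.63/0.019839 = 334.19 rad/s.
N = 60ω/(2π) = 3191.2 rpm.

3190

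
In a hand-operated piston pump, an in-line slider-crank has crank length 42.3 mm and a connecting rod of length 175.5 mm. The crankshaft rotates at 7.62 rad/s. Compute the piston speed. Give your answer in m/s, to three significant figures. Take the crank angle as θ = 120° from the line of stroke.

0.245

ω = 7.62 rad/s
For an in-line slider-crank, x = r cosθ + √(L² − r² sin²θ), so v = −rω sinθ·[1 + r cosθ/√(L² − r² sin²θ)].
With r = 0.0423 m, L = 0.1755 m, θ = 120°: √(L² − r² sin²θ) = 0.17163 m.
v = −0.0423·7.62·0.86603·[1 + 0.0423·-0.50000/0.17163] = -0.24474 m/s.
|v| = 0.24474 m/s.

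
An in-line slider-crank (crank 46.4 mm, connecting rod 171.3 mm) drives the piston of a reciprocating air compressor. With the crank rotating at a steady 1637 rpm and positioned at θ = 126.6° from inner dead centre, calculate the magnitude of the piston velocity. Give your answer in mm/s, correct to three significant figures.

ω = 2π·1637/60 = 171.4 rad/s
For an in-line slider-crank, x = r cosθ + √(L² − r² sin²θ), so v = −rω sinθ·[1 + r cosθ/√(L² − r² sin²θ)].
With r = 0.0464 m, L = 0.1713 m, θ = 126.6°: √(L² − r² sin²θ) = 0.1672 m.
v = −0.0464·171.4·0.80282·[1 + 0.0464·-0.59622/0.1672] = -5.3292 m/s.
|v| = 5.3292 m/s = 5329.2 mm/s.

5330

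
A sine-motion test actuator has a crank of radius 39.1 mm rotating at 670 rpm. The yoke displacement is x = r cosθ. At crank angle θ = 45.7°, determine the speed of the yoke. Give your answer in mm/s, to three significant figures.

ω = 70.16 rad/s (from 670 rpm).
x = r cosθ ⇒ ẋ = −rω sinθ.
|v| = rω|sinθ| = 0.0391·70.16·|sin 45.7°| = 1.9634 m/s = 1963.4 mm/s.

1960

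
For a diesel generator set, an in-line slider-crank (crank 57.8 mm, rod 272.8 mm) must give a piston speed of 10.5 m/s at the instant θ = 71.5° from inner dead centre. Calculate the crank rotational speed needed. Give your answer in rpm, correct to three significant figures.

1710

For an in-line slider-crank, |v_piston| = rω|sinθ|·[1 + r cosθ/√(L² − r² sin²θ)].
With r = 0.0578 m, L = 0.2728 m, θ = 71.5°: the bracketed kinematic factor |dx/dθ| = 0.058575 m.
ω = v/|dx/dθ| = 10.5/0.058575 = 179.26 rad/s.
N = 60ω/(2π) = 1711.8 rpm.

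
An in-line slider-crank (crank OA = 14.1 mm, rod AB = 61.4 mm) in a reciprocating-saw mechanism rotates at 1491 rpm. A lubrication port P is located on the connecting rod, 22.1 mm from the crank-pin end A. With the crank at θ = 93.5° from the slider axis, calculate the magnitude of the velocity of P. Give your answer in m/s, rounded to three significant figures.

2.19

ω = 156.1 rad/s.  Crank-pin speed |V_A| = rω = 2.2015 m/s, perpendicular to OA.
Rod angle: sinφ = −(r/L) sinθ ⇒ φ = -13.251°; ω_rod = −rω cosθ/√(L²−r²sin²θ) = +2.2488 rad/s.
V_P = V_A + ω_rod × AP, with AP = 0.0221 m along the rod.
Components: V_Px = −rω sinθ − a·ω_rod·sinφ = -2.186 m/s;  V_Py = rω cosθ + a·ω_rod·cosφ = -0.086025 m/s.
|V_P| = √(V_Px² + V_Py²) = 2.1877 m/s.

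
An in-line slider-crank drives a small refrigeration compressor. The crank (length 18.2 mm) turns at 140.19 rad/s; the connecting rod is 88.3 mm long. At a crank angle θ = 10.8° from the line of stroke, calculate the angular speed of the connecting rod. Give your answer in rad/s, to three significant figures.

ω = 140.2 rad/s
The rod makes angle φ with the slider axis where L sinφ = r sinθ; differentiating, L cosφ·φ̇ = r ω cosθ.
L cosφ = √(L² − r² sin²θ) = 0.088234 m.
|ω_rod| = r ω |cosθ| / √(L² − r² sin²θ) = 0.0182·140.2·0.98229/0.088234 = 28.405 rad/s.

28.4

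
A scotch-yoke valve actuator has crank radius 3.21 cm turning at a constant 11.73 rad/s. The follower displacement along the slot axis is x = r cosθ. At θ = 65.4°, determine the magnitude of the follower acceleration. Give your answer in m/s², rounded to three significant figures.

ω = 11.73 rad/s
x = r cosθ ⇒ ẍ = −rω² cosθ (ω constant).
|a| = rω²|cosθ| = 0.0321·(11.73)²·|cos 65.4°| = 1.8386 m/s².

1.84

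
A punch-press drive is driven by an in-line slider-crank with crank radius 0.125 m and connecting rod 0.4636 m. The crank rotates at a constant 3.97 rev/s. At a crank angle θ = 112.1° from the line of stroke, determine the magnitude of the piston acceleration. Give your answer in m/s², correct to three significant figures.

ω = 2π·3.97 = 24.94 rad/s
x(θ) = r cosθ + √(L² − r² sin²θ); with ω constant, a = ω²·d²x/dθ².
d²x/dθ² = −r cosθ − r²(cos2θ)/√u − r⁴ sin²2θ/(4u^{3/2}),  u = L² − r² sin²θ = 0.201512 m².
Substituting r = 0.125 m, L = 0.4636 m, θ = 112.1°: d²x/dθ² = +0.071654 m.
a = ω²·d²x/dθ² = (24.94)²·(+0.071654) = +44.584 m/s²;  |a| = 44.584 m/s².

44.6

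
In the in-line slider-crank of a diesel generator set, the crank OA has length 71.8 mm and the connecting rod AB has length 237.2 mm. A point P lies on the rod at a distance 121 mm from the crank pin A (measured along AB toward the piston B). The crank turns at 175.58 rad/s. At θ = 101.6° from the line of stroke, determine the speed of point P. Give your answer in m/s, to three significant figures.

12.0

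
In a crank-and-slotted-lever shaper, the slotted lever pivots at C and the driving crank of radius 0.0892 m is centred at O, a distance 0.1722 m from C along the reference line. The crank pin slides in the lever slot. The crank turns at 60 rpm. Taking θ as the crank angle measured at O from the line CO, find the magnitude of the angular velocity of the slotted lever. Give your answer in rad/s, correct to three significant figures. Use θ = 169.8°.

6.10

ω = 6.283 rad/s (from 60 rpm).
Crank pin A relative to C: A = (d + r cosθ, r sinθ); lever angle φ = atan2(r sinθ, d + r cosθ).
Differentiating tanφ: φ̇ = rω(d cosθ + r)/(d² + r² + 2dr cosθ).
d² + r² + 2dr cosθ = |CA|² = 0.00737452 m²;  d cosθ + r = -0.080278 m.
|ω_lever| = |0.0892·6.283·-0.080278| / 0.00737452 = 6.1011 rad/s.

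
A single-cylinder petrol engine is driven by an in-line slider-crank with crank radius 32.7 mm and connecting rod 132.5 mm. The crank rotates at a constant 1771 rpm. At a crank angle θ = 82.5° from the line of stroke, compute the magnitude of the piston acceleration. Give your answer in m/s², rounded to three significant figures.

129

ω = 2π·1771/60 = 185.5 rad/s
x(θ) = r cosθ + √(L² − r² sin²θ); with ω constant, a = ω²·d²x/dθ².
d²x/dθ² = −r cosθ − r²(cos2θ)/√u − r⁴ sin²2θ/(4u^{3/2}),  u = L² − r² sin²θ = 0.0165052 m².
Substituting r = 0.0327 m, L = 0.1325 m, θ = 82.5°: d²x/dθ² = +0.0037623 m.
a = ω²·d²x/dθ² = (185.5)²·(+0.0037623) = +129.4 m/s²;  |a| = 129.4 m/s².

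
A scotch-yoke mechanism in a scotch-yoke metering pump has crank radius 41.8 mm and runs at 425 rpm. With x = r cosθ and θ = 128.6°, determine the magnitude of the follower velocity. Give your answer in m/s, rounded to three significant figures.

1.45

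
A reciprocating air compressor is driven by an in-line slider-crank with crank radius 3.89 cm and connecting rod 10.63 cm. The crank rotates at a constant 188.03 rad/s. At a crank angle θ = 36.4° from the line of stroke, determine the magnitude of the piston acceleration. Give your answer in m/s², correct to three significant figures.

ω = 188 rad/s
x(θ) = r cosθ + √(L² − r² sin²θ); with ω constant, a = ω²·d²x/dθ².
d²x/dθ² = −r cosθ − r²(cos2θ)/√u − r⁴ sin²2θ/(4u^{3/2}),  u = L² − r² sin²θ = 0.0107668 m².
Substituting r = 0.0389 m, L = 0.1063 m, θ = 36.4°: d²x/dθ² = -0.03609 m.
a = ω²·d²x/dθ² = (188)²·(-0.03609) = -1276 m/s²;  |a| = 1276 m/s².

1280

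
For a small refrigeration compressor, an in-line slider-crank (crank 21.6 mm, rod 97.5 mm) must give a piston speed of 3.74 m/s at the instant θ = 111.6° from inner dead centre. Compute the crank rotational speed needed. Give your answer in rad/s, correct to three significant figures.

203

For an in-line slider-crank, |v_piston| = rω|sinθ|·[1 + r cosθ/√(L² − r² sin²θ)].
With r = 0.0216 m, L = 0.0975 m, θ = 111.6°: the bracketed kinematic factor |dx/dθ| = 0.018409 m.
ω = v/|dx/dθ| = 3.74/0.018409 = 203.16 rad/s.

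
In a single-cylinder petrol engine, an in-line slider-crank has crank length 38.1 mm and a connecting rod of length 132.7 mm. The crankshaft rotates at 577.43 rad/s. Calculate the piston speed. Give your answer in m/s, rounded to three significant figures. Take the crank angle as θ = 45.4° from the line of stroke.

18.9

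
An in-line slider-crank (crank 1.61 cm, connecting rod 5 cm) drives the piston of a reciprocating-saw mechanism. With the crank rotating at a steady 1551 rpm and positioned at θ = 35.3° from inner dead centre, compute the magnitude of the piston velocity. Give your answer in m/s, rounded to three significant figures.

1.92

ω = 2π·1551/60 = 162.4 rad/s
For an in-line slider-crank, x = r cosθ + √(L² − r² sin²θ), so v = −rω sinθ·[1 + r cosθ/√(L² − r² sin²θ)].
With r = 0.0161 m, L = 0.05 m, θ = 35.3°: √(L² − r² sin²θ) = 0.049127 m.
v = −0.0161·162.4·0.57786·[1 + 0.0161·0.81614/0.049127] = -1.9152 m/s.
|v| = 1.9152 m/s.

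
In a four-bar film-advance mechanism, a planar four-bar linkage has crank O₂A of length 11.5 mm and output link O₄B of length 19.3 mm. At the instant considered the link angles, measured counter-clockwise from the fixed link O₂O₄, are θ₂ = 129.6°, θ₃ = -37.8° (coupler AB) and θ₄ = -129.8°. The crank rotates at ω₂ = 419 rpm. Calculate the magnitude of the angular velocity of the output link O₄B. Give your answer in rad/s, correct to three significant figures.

ω₂ = 43.88 rad/s (from 419 rpm).
Differentiating the loop-closure r₂e^{iθ₂}+r₃e^{iθ₃}=r₁+r₄e^{iθ₄} gives r₂ω₂e^{iθ₂}+r₃ω₃e^{iθ₃}=r₄ω₄e^{iθ₄}.
Eliminating the other unknown: ω₄ = r₂ω₂ sin(θ₂−θ₃) / [r₄ sin(θ₄−θ₃)].
Numerator sine = +0.21814; denominator sine = -0.99939.
Result = 0.0115·43.88·(+0.21814) / (0.0193·(-0.99939)) = -5.7068 rad/s; magnitude 5.7068 rad/s.

5.71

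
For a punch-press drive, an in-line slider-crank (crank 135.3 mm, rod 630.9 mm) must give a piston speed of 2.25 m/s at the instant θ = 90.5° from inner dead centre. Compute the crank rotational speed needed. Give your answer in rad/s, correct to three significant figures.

For an in-line slider-crank, |v_piston| = rω|sinθ|·[1 + r cosθ/√(L² − r² sin²θ)].
With r = 0.1353 m, L = 0.6309 m, θ = 90.5°: the bracketed kinematic factor |dx/dθ| = 0.13504 m.
ω = v/|dx/dθ| = 2.25/0.13504 = 16.662 rad/s.

16.7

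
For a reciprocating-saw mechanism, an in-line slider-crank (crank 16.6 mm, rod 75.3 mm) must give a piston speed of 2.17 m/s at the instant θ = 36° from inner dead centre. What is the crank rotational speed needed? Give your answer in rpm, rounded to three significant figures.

1800

For an in-line slider-crank, |v_piston| = rω|sinθ|·[1 + r cosθ/√(L² − r² sin²θ)].
With r = 0.0166 m, L = 0.0753 m, θ = 36°: the bracketed kinematic factor |dx/dθ| = 0.011512 m.
ω = v/|dx/dθ| = 2.17/0.011512 = 188.5 rad/s.
N = 60ω/(2π) = 1800 rpm.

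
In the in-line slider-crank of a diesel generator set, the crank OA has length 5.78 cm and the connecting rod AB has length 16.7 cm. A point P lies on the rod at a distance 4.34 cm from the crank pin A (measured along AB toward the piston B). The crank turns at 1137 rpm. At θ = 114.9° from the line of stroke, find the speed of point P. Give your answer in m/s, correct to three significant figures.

6.37

ω = 119.1 rad/s.  Crank-pin speed |V_A| = rω = 6.882 m/s, perpendicular to OA.
Rod angle: sinφ = −(r/L) sinθ ⇒ φ = -18.297°; ω_rod = −rω cosθ/√(L²−r²sin²θ) = +18.275 rad/s.
V_P = V_A + ω_rod × AP, with AP = 0.0434 m along the rod.
Components: V_Px = −rω sinθ − a·ω_rod·sinφ = -5.9933 m/s;  V_Py = rω cosθ + a·ω_rod·cosφ = -2.1446 m/s.
|V_P| = √(V_Px² + V_Py²) = 6.3655 m/s.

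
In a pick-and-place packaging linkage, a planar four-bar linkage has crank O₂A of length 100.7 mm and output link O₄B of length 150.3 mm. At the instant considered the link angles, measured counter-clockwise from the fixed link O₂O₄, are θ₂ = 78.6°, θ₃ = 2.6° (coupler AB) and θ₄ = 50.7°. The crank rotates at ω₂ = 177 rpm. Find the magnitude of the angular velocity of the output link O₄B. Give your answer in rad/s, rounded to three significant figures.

ω₂ = 18.54 rad/s (from 177 rpm).
Differentiating the loop-closure r₂e^{iθ₂}+r₃e^{iθ₃}=r₁+r₄e^{iθ₄} gives r₂ω₂e^{iθ₂}+r₃ω₃e^{iθ₃}=r₄ω₄e^{iθ₄}.
Eliminating the other unknown: ω₄ = r₂ω₂ sin(θ₂−θ₃) / [r₄ sin(θ₄−θ₃)].
Numerator sine = +0.97030; denominator sine = +0.74431.
Result = 0.1007·18.54·(+0.97030) / (0.1503·(+0.74431)) = +16.189 rad/s; magnitude 16.189 rad/s.

16.2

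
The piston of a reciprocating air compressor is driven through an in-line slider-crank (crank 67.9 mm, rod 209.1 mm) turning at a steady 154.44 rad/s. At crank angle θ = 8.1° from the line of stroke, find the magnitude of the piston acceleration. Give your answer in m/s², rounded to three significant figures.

ω = 154.4 rad/s
x(θ) = r cosθ + √(L² − r² sin²θ); with ω constant, a = ω²·d²x/dθ².
d²x/dθ² = −r cosθ − r²(cos2θ)/√u − r⁴ sin²2θ/(4u^{3/2}),  u = L² − r² sin²θ = 0.0436313 m².
Substituting r = 0.0679 m, L = 0.2091 m, θ = 8.1°: d²x/dθ² = -0.088464 m.
a = ω²·d²x/dθ² = (154.4)²·(-0.088464) = -2110 m/s²;  |a| = 2110 m/s².

2110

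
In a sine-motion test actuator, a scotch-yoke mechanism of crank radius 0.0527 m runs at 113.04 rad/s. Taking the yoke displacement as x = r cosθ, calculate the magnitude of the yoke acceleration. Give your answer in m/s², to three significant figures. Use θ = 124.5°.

381

ω = 113 rad/s
x = r cosθ ⇒ ẍ = −rω² cosθ (ω constant).
|a| = rω²|cosθ| = 0.0527·(113)²·|cos 124.5°| = 381.42 m/s².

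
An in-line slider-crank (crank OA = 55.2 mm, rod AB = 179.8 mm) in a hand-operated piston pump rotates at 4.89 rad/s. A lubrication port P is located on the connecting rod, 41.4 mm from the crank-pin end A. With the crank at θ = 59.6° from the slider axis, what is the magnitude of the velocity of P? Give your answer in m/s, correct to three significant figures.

0.263

ω = 4.89 rad/s.  Crank-pin speed |V_A| = rω = 0.26993 m/s, perpendicular to OA.
Rod angle: sinφ = −(r/L) sinθ ⇒ φ = -15.355°; ω_rod = −rω cosθ/√(L²−r²sin²θ) = -0.78781 rad/s.
V_P = V_A + ω_rod × AP, with AP = 0.0414 m along the rod.
Components: V_Px = −rω sinθ − a·ω_rod·sinφ = -0.24145 m/s;  V_Py = rω cosθ + a·ω_rod·cosφ = +0.10514 m/s.
|V_P| = √(V_Px² + V_Py²) = 0.26335 m/s.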